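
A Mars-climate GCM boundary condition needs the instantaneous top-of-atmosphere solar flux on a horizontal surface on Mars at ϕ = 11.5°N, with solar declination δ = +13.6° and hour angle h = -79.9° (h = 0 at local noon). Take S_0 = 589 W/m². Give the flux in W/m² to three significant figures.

126 W/m²

cos θ_z = sin ϕ sin δ + cos ϕ cos δ cos h = 0.046880 + 0.167028 = 0.213908.
Flux = S_0 · cos θ_z = 589 × 0.213908 = 126.0 W/m².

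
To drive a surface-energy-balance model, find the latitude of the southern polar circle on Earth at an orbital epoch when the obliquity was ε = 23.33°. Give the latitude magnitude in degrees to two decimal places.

66.67°

The polar circle is the lowest latitude that experiences at least one full rotation of continuous darkness at the northern-summer solstice; it lies at |ϕ| = 90° − ε = 90° − 23.33° = 66.67°.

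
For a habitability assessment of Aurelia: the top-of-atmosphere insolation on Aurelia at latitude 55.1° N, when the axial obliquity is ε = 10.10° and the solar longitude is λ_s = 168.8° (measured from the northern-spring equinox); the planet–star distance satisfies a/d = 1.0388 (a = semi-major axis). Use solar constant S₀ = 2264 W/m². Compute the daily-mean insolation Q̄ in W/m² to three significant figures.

Q̄ ≈ 479 W/m²

Solar declination: sin δ = sin ε · sin λ_s = sin 10.10° × sin 168.8° = 0.03406, so δ = +1.952°.
cos H₀ = −tan(+55.1°) tan(+1.952°) = -0.0489, H₀ = 1.6197 rad.
Bracket: H₀ sin φ sin δ + cos φ cos δ sin H₀ = 1.6197×0.82015×0.03406 + 0.57215×0.99942×0.99881 = 0.045245 + 0.571138 = 0.616383.
Inverse-square distance factor (a/d)² = 1.0388² = 1.079105.
Q̄ = (S₀/π) × 1.079105 × [bracket] = (2264/π) × 1.079105 × 0.616383 = 479.3 W/m².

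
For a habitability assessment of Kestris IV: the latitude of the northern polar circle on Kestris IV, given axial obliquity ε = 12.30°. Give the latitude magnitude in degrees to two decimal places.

77.70°

The polar circle is the lowest latitude that experiences at least one full rotation of continuous daylight at the northern-summer solstice; it lies at |φ| = 90° − ε = 90° − 12.30° = 77.70°.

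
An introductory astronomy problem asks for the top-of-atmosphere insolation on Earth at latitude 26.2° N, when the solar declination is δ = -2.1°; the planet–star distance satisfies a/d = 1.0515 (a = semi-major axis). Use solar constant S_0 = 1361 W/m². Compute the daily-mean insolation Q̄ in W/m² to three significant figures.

cos h₀ = −tan(+26.2°) tan(-2.100°) = 0.0180, h₀ = 1.5528 rad.
Bracket: h₀ sin ϕ sin δ + cos ϕ cos δ sin h₀ = 1.5528×0.44151×-0.03664 + 0.89726×0.99933×0.99984 = -0.025120 + 0.896515 = 0.871395.
Inverse-square distance factor (a/d)² = 1.0515² = 1.105652.
Q̄ = (S_0/π) × 1.105652 × [bracket] = (1361/π) × 1.105652 × 0.871395 = 417.4 W/m².

Q̄ ≈ 417 W/m²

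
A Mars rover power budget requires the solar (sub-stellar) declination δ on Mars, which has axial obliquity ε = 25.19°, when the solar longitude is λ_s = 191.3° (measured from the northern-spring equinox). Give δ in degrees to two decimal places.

sin δ = sin ε · sin λ_s = sin 25.19° × sin 191.3° = -0.083399.
δ = arcsin(-0.083399) = -4.78°.

δ = -4.78°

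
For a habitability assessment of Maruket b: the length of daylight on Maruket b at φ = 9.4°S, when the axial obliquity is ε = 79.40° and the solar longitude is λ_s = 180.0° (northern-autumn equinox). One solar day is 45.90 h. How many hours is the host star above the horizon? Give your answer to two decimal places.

22.95 h

Solar declination: sin δ = sin ε · sin λ_s = sin 79.40° × sin 180.0° = 0.00000, so δ = +0.000°.
cos H₀ = −tan φ · tan δ = −tan(-9.4°) × tan(+0.000°) = 0.0000, so H₀ = 1.5708 rad = 90.00°.
Daylight = 2H₀/(2π) × 45.90 h = (1.5708/π) × 45.90 = 22.95 h.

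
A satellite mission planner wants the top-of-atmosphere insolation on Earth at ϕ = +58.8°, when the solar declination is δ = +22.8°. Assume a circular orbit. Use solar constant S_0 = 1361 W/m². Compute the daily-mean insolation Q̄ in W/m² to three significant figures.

cos h₀ = −tan(+58.8°) tan(+22.800°) = -0.6941, h₀ = 2.3380 rad.
Bracket: h₀ sin ϕ sin δ + cos ϕ cos δ sin h₀ = 2.3380×0.85536×0.38752 + 0.51803×0.92186×0.71988 = 0.774975 + 0.343780 = 1.118755.
Q̄ = (S_0/π) × [bracket] = (1361/π) × 1.118755 = 484.7 W/m².

Q̄ ≈ 485 W/m²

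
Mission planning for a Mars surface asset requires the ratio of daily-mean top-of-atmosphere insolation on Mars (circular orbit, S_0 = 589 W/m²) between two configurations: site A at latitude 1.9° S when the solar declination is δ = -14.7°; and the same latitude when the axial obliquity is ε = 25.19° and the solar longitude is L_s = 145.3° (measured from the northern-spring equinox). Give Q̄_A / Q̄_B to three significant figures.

Q̄_A / Q̄_B ≈ 1.02

— Configuration A (ϕ=-1.9°):
cos h₀ = −tan(-1.9°) tan(-14.700°) = -0.0087, h₀ = 1.5795 rad.
Bracket: h₀ sin ϕ sin δ + cos ϕ cos δ sin h₀ = 1.5795×-0.03316×-0.25376 + 0.99945×0.96727×0.99996 = 0.013291 + 0.966699 = 0.979990.
Q̄ = (S_0/π) × [bracket] = (589/π) × 0.979990 = 183.73 W/m².
— Configuration B (ϕ=-1.9°):
Solar declination: sin δ = sin ε · sin L_s = sin 25.19° × sin 145.3° = 0.24230, so δ = +14.022°.
cos h₀ = −tan(-1.9°) tan(+14.022°) = 0.0083, h₀ = 1.5625 rad.
Bracket: h₀ sin ϕ sin δ + cos ϕ cos δ sin h₀ = 1.5625×-0.03316×0.24230 + 0.99945×0.97020×0.99997 = -0.012554 + 0.969637 = 0.957083.
Q̄ = (S_0/π) × [bracket] = (589/π) × 0.957083 = 179.44 W/m².
Ratio Q̄_A / Q̄_B = 183.73 / 179.44 = 1.024.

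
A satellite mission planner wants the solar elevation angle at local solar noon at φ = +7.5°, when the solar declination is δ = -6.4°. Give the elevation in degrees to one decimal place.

76.1°

At local noon the hour angle is zero, so the zenith angle equals |φ − δ| = |+7.5° − (-6.400°)| = 13.900°.
Elevation = 90° − 13.900° = 76.1°.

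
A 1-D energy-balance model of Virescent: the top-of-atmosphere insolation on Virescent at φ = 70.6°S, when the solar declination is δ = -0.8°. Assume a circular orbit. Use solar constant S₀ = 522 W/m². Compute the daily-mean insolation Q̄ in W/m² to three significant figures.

Q̄ ≈ 58.7 W/m²

cos H₀ = −tan(-70.6°) tan(-0.800°) = -0.0397, H₀ = 1.6105 rad.
Bracket: H₀ sin φ sin δ + cos φ cos δ sin H₀ = 1.6105×-0.94322×-0.01396 + 0.33216×0.99990×0.99921 = 0.021206 + 0.331864 = 0.353070.
Q̄ = (S₀/π) × [bracket] = (522/π) × 0.353070 = 58.67 W/m².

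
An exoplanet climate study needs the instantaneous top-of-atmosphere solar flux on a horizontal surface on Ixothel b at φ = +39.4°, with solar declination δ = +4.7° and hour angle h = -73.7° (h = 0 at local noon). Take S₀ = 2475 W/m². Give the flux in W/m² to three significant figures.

cos θ_z = sin φ sin δ + cos φ cos δ cos h = 0.052009 + 0.216151 = 0.268160.
Flux = S₀ · cos θ_z = 2475 × 0.268160 = 663.7 W/m².

664 W/m²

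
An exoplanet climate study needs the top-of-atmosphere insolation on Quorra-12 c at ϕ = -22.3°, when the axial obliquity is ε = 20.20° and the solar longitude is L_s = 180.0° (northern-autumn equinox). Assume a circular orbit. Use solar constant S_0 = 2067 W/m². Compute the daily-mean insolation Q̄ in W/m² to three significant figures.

Solar declination: sin δ = sin ε · sin L_s = sin 20.20° × sin 180.0° = 0.00000, so δ = +0.000°.
cos h₀ = −tan(-22.3°) tan(+0.000°) = 0.0000, h₀ = 1.5708 rad.
Bracket: h₀ sin ϕ sin δ + cos ϕ cos δ sin h₀ = 1.5708×-0.37946×0.00000 + 0.92521×1.00000×1.00000 = -0.000000 + 0.925210 = 0.925210.
Q̄ = (S_0/π) × [bracket] = (2067/π) × 0.925210 = 608.7 W/m².

Q̄ ≈ 609 W/m²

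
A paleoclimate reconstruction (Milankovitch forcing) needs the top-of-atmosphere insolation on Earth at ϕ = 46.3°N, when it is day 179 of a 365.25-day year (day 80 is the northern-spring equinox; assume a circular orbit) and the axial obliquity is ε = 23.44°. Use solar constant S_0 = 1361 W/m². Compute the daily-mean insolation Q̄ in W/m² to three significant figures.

Q̄ ≈ 497 W/m²

Solar longitude: L_s = 360° × (179 − 80)/365.25 = 97.577°.
sin δ = sin 23.44° × sin 97.577° = 0.39432, so δ = +23.223°.
cos h₀ = −tan(+46.3°) tan(+23.223°) = -0.4490, h₀ = 2.0365 rad.
Bracket: h₀ sin ϕ sin δ + cos ϕ cos δ sin h₀ = 2.0365×0.72297×0.39432 + 0.69088×0.91898×0.89353 = 0.580569 + 0.567307 = 1.147876.
Q̄ = (S_0/π) × [bracket] = (1361/π) × 1.147876 = 497.3 W/m².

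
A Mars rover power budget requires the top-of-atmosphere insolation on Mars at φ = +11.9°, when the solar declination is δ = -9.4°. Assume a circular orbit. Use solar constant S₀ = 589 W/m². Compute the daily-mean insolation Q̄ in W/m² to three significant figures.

Q̄ ≈ 171 W/m²

cos H₀ = −tan(+11.9°) tan(-9.400°) = 0.0349, H₀ = 1.5359 rad.
Bracket: H₀ sin φ sin δ + cos φ cos δ sin H₀ = 1.5359×0.20620×-0.16333 + 0.97851×0.98657×0.99939 = -0.051727 + 0.964780 = 0.913053.
Q̄ = (S₀/π) × [bracket] = (589/π) × 0.913053 = 171.2 W/m².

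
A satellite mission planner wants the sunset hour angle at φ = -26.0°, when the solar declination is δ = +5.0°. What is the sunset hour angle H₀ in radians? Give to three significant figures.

cos H₀ = −tan φ · tan δ = −tan(-26.0°) × tan(+5.000°) = 0.0427, so H₀ = 1.5281 rad = 87.55°.

H₀ = 1.53 rad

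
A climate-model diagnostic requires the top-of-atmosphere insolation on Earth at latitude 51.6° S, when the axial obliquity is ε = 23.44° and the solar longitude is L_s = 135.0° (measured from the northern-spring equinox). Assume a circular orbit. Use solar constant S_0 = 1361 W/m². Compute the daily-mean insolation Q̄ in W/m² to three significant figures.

Solar declination: sin δ = sin ε · sin L_s = sin 23.44° × sin 135.0° = 0.28128, so δ = +16.337°.
cos h₀ = −tan(-51.6°) tan(+16.337°) = 0.3698, h₀ = 1.1920 rad.
Bracket: h₀ sin ϕ sin δ + cos ϕ cos δ sin h₀ = 1.1920×-0.78369×0.28128 + 0.62115×0.95963×0.92910 = -0.262760 + 0.553813 = 0.291053.
Q̄ = (S_0/π) × [bracket] = (1361/π) × 0.291053 = 126.1 W/m².

Q̄ ≈ 126 W/m²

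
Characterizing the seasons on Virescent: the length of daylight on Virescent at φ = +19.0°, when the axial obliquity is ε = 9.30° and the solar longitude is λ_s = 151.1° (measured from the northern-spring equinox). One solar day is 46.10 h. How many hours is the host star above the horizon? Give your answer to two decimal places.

Solar declination: sin δ = sin ε · sin λ_s = sin 9.30° × sin 151.1° = 0.07810, so δ = +4.479°.
cos H₀ = −tan φ · tan δ = −tan(+19.0°) × tan(+4.479°) = -0.0270, so H₀ = 1.5978 rad = 91.55°.
Daylight = 2H₀/(2π) × 46.10 h = (1.5978/π) × 46.10 = 23.45 h.

23.45 h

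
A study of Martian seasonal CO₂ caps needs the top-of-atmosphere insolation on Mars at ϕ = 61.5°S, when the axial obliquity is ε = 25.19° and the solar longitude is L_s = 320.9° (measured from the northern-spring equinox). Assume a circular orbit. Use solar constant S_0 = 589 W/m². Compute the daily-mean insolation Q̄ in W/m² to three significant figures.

Solar declination: sin δ = sin ε · sin L_s = sin 25.19° × sin 320.9° = -0.26843, so δ = -15.571°.
cos h₀ = −tan(-61.5°) tan(-15.571°) = -0.5132, h₀ = 2.1097 rad.
Bracket: h₀ sin ϕ sin δ + cos ϕ cos δ sin h₀ = 2.1097×-0.87882×-0.26843 + 0.47716×0.96330×0.85826 = 0.497682 + 0.394498 = 0.892180.
Q̄ = (S_0/π) × [bracket] = (589/π) × 0.892180 = 167.3 W/m².

Q̄ ≈ 167 W/m²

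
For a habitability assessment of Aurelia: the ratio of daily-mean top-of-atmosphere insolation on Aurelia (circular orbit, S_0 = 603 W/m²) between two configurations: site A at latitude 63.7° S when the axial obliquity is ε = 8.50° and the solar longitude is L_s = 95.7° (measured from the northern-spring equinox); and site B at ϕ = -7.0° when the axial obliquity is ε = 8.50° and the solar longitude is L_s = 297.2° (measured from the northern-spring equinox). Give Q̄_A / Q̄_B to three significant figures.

Q̄_A / Q̄_B ≈ 0.249

— Configuration A (ϕ=-63.7°):
Solar declination: sin δ = sin ε · sin L_s = sin 8.50° × sin 95.7° = 0.14708, so δ = +8.458°.
cos h₀ = −tan(-63.7°) tan(+8.458°) = 0.3009, h₀ = 1.2652 rad.
Bracket: h₀ sin ϕ sin δ + cos ϕ cos δ sin h₀ = 1.2652×-0.89649×0.14708 + 0.44307×0.98912×0.95367 = -0.166824 + 0.417945 = 0.251121.
Q̄ = (S_0/π) × [bracket] = (603/π) × 0.251121 = 48.200 W/m².
— Configuration B (ϕ=-7.0°):
Solar declination: sin δ = sin ε · sin L_s = sin 8.50° × sin 297.2° = -0.13146, so δ = -7.554°.
cos h₀ = −tan(-7.0°) tan(-7.554°) = -0.0163, h₀ = 1.5871 rad.
Bracket: h₀ sin ϕ sin δ + cos ϕ cos δ sin h₀ = 1.5871×-0.12187×-0.13146 + 0.99255×0.99132×0.99987 = 0.025427 + 0.983807 = 1.009234.
Q̄ = (S_0/π) × [bracket] = (603/π) × 1.009234 = 193.71 W/m².
Ratio Q̄_A / Q̄_B = 48.200 / 193.71 = 0.2488.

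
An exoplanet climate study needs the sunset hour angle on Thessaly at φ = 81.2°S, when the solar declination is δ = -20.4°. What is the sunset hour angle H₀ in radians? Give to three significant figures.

Sunrise equation: cos H₀ = −tan φ · tan δ = -2.4023 ≤ −1, so the host star never sets (polar day) and H₀ = π.

H₀ = 3.14 rad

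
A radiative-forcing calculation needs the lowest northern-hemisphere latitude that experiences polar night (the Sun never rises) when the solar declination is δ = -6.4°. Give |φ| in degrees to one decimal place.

|φ| = 83.6°

Polar night requires cos H₀ = −tan φ tan δ ≥ 1, i.e. tan φ tan δ ≤ −1.
The boundary is |tan φ| · |tan δ| = 1, so |φ| = 90° − |δ| = 90° − 6.4° = 83.6° in the northern hemisphere.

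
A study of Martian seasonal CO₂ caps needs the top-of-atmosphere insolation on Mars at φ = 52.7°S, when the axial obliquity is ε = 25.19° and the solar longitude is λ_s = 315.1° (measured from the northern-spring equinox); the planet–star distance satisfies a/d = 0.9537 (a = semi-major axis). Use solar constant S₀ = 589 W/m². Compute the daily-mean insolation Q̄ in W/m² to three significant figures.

Q̄ ≈ 171 W/m²

Solar declination: sin δ = sin ε · sin λ_s = sin 25.19° × sin 315.1° = -0.30043, so δ = -17.484°.
cos H₀ = −tan(-52.7°) tan(-17.484°) = -0.4135, H₀ = 1.9971 rad.
Bracket: H₀ sin φ sin δ + cos φ cos δ sin H₀ = 1.9971×-0.79547×-0.30043 + 0.60599×0.95380×0.91051 = 0.477273 + 0.526269 = 1.003542.
Inverse-square distance factor (a/d)² = 0.9537² = 0.909544.
Q̄ = (S₀/π) × 0.909544 × [bracket] = (589/π) × 0.909544 × 1.003542 = 171.1 W/m².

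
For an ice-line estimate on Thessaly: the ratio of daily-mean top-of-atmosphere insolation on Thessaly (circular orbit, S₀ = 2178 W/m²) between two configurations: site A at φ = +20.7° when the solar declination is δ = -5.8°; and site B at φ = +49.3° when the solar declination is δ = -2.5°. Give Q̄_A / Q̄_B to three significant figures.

Q̄_A / Q̄_B ≈ 1.46

— Configuration A (φ=+20.7°):
cos H₀ = −tan(+20.7°) tan(-5.800°) = 0.0384, H₀ = 1.5324 rad.
Bracket: H₀ sin φ sin δ + cos φ cos δ sin H₀ = 1.5324×0.35347×-0.10106 + 0.93544×0.99488×0.99926 = -0.054740 + 0.929962 = 0.875222.
Q̄ = (S₀/π) × [bracket] = (2178/π) × 0.875222 = 606.77 W/m².
— Configuration B (φ=+49.3°):
cos H₀ = −tan(+49.3°) tan(-2.500°) = 0.0508, H₀ = 1.5200 rad.
Bracket: H₀ sin φ sin δ + cos φ cos δ sin H₀ = 1.5200×0.75813×-0.04362 + 0.65210×0.99905×0.99871 = -0.050266 + 0.650640 = 0.600374.
Q̄ = (S₀/π) × [bracket] = (2178/π) × 0.600374 = 416.23 W/m².
Ratio Q̄_A / Q̄_B = 606.77 / 416.23 = 1.458.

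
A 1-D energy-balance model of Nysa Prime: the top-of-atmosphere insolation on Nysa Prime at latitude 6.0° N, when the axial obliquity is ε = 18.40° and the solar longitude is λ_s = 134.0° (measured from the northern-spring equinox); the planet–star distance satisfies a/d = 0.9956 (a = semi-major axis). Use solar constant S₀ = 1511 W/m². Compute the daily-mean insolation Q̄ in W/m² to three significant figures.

Q̄ ≈ 480 W/m²

Solar declination: sin δ = sin ε · sin λ_s = sin 18.40° × sin 134.0° = 0.22706, so δ = +13.124°.
cos H₀ = −tan(+6.0°) tan(+13.124°) = -0.0245, H₀ = 1.5953 rad.
Bracket: H₀ sin φ sin δ + cos φ cos δ sin H₀ = 1.5953×0.10453×0.22706 + 0.99452×0.97388×0.99970 = 0.037864 + 0.968253 = 1.006117.
Inverse-square distance factor (a/d)² = 0.9956² = 0.991219.
Q̄ = (S₀/π) × 0.991219 × [bracket] = (1511/π) × 0.991219 × 1.006117 = 479.7 W/m².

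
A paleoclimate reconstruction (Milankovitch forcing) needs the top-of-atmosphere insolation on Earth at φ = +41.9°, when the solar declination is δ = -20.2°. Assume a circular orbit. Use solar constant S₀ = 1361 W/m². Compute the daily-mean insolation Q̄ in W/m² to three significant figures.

Q̄ ≈ 162 W/m²

cos H₀ = −tan(+41.9°) tan(-20.200°) = 0.3301, H₀ = 1.2344 rad.
Bracket: H₀ sin φ sin δ + cos φ cos δ sin H₀ = 1.2344×0.66783×-0.34530 + 0.74431×0.93849×0.94394 = -0.284655 + 0.659368 = 0.374713.
Q̄ = (S₀/π) × [bracket] = (1361/π) × 0.374713 = 162.3 W/m².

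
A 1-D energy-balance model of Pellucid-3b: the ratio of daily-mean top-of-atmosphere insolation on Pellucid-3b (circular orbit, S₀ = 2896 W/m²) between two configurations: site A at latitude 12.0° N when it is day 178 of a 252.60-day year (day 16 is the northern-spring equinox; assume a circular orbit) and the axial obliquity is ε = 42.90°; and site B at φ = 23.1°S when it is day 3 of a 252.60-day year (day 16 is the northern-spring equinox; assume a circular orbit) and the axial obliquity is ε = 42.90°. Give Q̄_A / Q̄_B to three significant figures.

— Configuration A (φ=+12.0°):
Solar longitude: λ_s = 360° × (178 − 16)/252.60 = 230.879°.
sin δ = sin 42.90° × sin 230.879° = -0.52811, so δ = -31.878°.
cos H₀ = −tan(+12.0°) tan(-31.878°) = 0.1322, H₀ = 1.4382 rad.
Bracket: H₀ sin φ sin δ + cos φ cos δ sin H₀ = 1.4382×0.20791×-0.52811 + 0.97815×0.84917×0.99122 = -0.157913 + 0.823323 = 0.665410.
Q̄ = (S₀/π) × [bracket] = (2896/π) × 0.665410 = 613.39 W/m².
— Configuration B (φ=-23.1°):
Solar longitude: λ_s = 360° × (3 − 16)/252.60 = -18.527°, i.e. -18.527° + 360° = 341.473°.
sin δ = sin 42.90° × sin 341.473° = -0.21630, so δ = -12.492°.
cos H₀ = −tan(-23.1°) tan(-12.492°) = -0.0945, H₀ = 1.6654 rad.
Bracket: H₀ sin φ sin δ + cos φ cos δ sin H₀ = 1.6654×-0.39234×-0.21630 + 0.91982×0.97633×0.99553 = 0.141331 + 0.894034 = 1.035365.
Q̄ = (S₀/π) × [bracket] = (2896/π) × 1.035365 = 954.43 W/m².
Ratio Q̄_A / Q̄_B = 613.39 / 954.43 = 0.6427.

Q̄_A / Q̄_B ≈ 0.643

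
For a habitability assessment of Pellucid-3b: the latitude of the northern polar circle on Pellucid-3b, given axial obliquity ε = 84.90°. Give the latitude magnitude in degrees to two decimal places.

The polar circle is the lowest latitude that experiences at least one full rotation of continuous daylight at the northern-summer solstice; it lies at |φ| = 90° − ε = 90° − 84.90° = 5.10°.

5.10°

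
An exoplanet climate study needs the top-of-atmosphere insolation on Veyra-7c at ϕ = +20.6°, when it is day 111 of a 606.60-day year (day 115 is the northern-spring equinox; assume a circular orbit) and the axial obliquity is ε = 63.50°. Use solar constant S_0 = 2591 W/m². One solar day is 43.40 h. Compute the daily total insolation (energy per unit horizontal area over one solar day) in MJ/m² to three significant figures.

118 MJ/m²

Solar longitude: L_s = 360° × (111 − 115)/606.60 = -2.374°, i.e. -2.374° + 360° = 357.626°.
sin δ = sin 63.50° × sin 357.626° = -0.03707, so δ = -2.124°.
cos h₀ = −tan(+20.6°) tan(-2.124°) = 0.0139, h₀ = 1.5569 rad.
Bracket: h₀ sin ϕ sin δ + cos ϕ cos δ sin h₀ = 1.5569×0.35184×-0.03707 + 0.93606×0.99931×0.99990 = -0.020306 + 0.935321 = 0.915015.
Q̄ = (S_0/π) × [bracket] = (2591/π) × 0.915015 = 754.65 W/m².
Daily total = Q̄ × 43.40 h × 3600 s/h = 754.65 × 43.40 × 3600 / 10⁶ = 117.9 MJ/m².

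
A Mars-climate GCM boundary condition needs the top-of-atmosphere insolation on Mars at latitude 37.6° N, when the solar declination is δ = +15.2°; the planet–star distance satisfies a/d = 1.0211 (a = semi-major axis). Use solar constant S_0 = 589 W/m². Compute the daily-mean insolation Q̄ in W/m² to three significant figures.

cos h₀ = −tan(+37.6°) tan(+15.200°) = -0.2092, h₀ = 1.7816 rad.
Bracket: h₀ sin ϕ sin δ + cos ϕ cos δ sin h₀ = 1.7816×0.61015×0.26219 + 0.79229×0.96502×0.97787 = 0.285012 + 0.747656 = 1.032668.
Inverse-square distance factor (a/d)² = 1.0211² = 1.042645.
Q̄ = (S_0/π) × 1.042645 × [bracket] = (589/π) × 1.042645 × 1.032668 = 201.9 W/m².

Q̄ ≈ 202 W/m²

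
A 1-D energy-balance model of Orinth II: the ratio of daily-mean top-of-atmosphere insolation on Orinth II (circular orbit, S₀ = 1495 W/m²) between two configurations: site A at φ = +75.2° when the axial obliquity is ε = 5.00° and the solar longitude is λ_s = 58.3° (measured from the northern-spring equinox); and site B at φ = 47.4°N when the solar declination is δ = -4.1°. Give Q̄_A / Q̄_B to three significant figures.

— Configuration A (φ=+75.2°):
Solar declination: sin δ = sin ε · sin λ_s = sin 5.00° × sin 58.3° = 0.07415, so δ = +4.253°.
cos H₀ = −tan(+75.2°) tan(+4.253°) = -0.2814, H₀ = 1.8561 rad.
Bracket: H₀ sin φ sin δ + cos φ cos δ sin H₀ = 1.8561×0.96682×0.07415 + 0.25545×0.99725×0.95958 = 0.133063 + 0.244451 = 0.377514.
Q̄ = (S₀/π) × [bracket] = (1495/π) × 0.377514 = 179.65 W/m².
— Configuration B (φ=+47.4°):
cos H₀ = −tan(+47.4°) tan(-4.100°) = 0.0780, H₀ = 1.4928 rad.
Bracket: H₀ sin φ sin δ + cos φ cos δ sin H₀ = 1.4928×0.73610×-0.07150 + 0.67688×0.99744×0.99696 = -0.078568 + 0.673095 = 0.594527.
Q̄ = (S₀/π) × [bracket] = (1495/π) × 0.594527 = 282.92 W/m².
Ratio Q̄_A / Q̄_B = 179.65 / 282.92 = 0.6350.

Q̄_A / Q̄_B ≈ 0.635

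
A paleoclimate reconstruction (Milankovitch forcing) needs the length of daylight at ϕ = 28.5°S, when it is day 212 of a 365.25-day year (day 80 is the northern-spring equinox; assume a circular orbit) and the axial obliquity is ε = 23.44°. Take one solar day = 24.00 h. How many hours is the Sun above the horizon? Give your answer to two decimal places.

10.67 h

Solar longitude: L_s = 360° × (212 − 80)/365.25 = 130.103°.
sin δ = sin 23.44° × sin 130.103° = 0.30427, so δ = +17.714°.
cos h₀ = −tan ϕ · tan δ = −tan(-28.5°) × tan(+17.714°) = 0.1734, so h₀ = 1.3965 rad = 80.01°.
Daylight = 2h₀/(2π) × 24.00 h = (1.3965/π) × 24.00 = 10.67 h.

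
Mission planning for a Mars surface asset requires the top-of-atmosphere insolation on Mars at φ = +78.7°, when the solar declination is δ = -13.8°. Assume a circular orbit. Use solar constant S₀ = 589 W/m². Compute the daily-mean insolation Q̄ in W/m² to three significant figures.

Q̄ ≈ 0.00 W/m²

cos H₀ = −tan(+78.7°) tan(-13.800°) = 1.2292 ≥ 1 ⇒ polar night, H₀ = 0 and Q̄ = 0.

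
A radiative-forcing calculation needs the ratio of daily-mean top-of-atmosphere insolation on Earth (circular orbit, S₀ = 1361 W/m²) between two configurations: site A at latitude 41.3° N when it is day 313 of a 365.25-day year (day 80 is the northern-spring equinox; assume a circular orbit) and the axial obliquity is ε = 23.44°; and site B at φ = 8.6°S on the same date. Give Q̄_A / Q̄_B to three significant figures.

Q̄_A / Q̄_B ≈ 0.424

— Configuration A (φ=+41.3°):
Solar longitude: λ_s = 360° × (313 − 80)/365.25 = 229.651°.
sin δ = sin 23.44° × sin 229.651° = -0.30316, so δ = -17.648°.
cos H₀ = −tan(+41.3°) tan(-17.648°) = 0.2795, H₀ = 1.2875 rad.
Bracket: H₀ sin φ sin δ + cos φ cos δ sin H₀ = 1.2875×0.66000×-0.30316 + 0.75126×0.95294×0.96015 = -0.257610 + 0.687377 = 0.429767.
Q̄ = (S₀/π) × [bracket] = (1361/π) × 0.429767 = 186.18 W/m².
— Configuration B (φ=-8.6°):
cos H₀ = −tan(-8.6°) tan(-17.648°) = -0.0481, H₀ = 1.6189 rad.
Bracket: H₀ sin φ sin δ + cos φ cos δ sin H₀ = 1.6189×-0.14954×-0.30316 + 0.98876×0.95294×0.99884 = 0.073392 + 0.941136 = 1.014528.
Q̄ = (S₀/π) × [bracket] = (1361/π) × 1.014528 = 439.51 W/m².
Ratio Q̄_A / Q̄_B = 186.18 / 439.51 = 0.4236.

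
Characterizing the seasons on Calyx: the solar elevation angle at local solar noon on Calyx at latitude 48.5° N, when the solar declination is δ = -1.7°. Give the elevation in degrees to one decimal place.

At local noon the hour angle is zero, so the zenith angle equals |φ − δ| = |+48.5° − (-1.700°)| = 50.200°.
Elevation = 90° − 50.200° = 39.8°.

39.8°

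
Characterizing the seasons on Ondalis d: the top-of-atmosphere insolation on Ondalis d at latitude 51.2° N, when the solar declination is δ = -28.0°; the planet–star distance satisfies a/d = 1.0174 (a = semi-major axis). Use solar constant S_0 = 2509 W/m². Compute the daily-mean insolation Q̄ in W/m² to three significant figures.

Q̄ ≈ 86.5 W/m²

cos h₀ = −tan(+51.2°) tan(-28.000°) = 0.6613, h₀ = 0.8482 rad.
Bracket: h₀ sin ϕ sin δ + cos ϕ cos δ sin h₀ = 0.8482×0.77934×-0.46947 + 0.62660×0.88295×0.75011 = -0.310337 + 0.415003 = 0.104666.
Inverse-square distance factor (a/d)² = 1.0174² = 1.035103.
Q̄ = (S_0/π) × 1.035103 × [bracket] = (2509/π) × 1.035103 × 0.104666 = 86.52 W/m².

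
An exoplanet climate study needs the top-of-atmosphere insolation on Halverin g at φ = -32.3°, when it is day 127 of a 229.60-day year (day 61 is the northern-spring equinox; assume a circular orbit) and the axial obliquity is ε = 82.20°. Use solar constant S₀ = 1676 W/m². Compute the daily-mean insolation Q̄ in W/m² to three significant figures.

Q̄ ≈ 0.00 W/m²

Solar longitude: λ_s = 360° × (127 − 61)/229.60 = 103.484°.
sin δ = sin 82.20° × sin 103.484° = 0.96344, so δ = +74.459°.
cos H₀ = −tan(-32.3°) tan(+74.459°) = 2.2732 ≥ 1 ⇒ polar night, H₀ = 0 and Q̄ = 0.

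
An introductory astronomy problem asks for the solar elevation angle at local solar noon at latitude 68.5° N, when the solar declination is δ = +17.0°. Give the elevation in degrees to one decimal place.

At local noon the hour angle is zero, so the zenith angle equals |ϕ − δ| = |+68.5° − (+17.000°)| = 51.500°.
Elevation = 90° − 51.500° = 38.5°.

38.5°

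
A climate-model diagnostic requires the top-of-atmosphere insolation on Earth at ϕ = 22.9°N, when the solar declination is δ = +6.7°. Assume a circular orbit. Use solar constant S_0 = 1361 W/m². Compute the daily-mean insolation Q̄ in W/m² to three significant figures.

Q̄ ≈ 428 W/m²

cos h₀ = −tan(+22.9°) tan(+6.700°) = -0.0496, h₀ = 1.6204 rad.
Bracket: h₀ sin ϕ sin δ + cos ϕ cos δ sin h₀ = 1.6204×0.38912×0.11667 + 0.92119×0.99317×0.99877 = 0.073564 + 0.913773 = 0.987337.
Q̄ = (S_0/π) × [bracket] = (1361/π) × 0.987337 = 427.7 W/m².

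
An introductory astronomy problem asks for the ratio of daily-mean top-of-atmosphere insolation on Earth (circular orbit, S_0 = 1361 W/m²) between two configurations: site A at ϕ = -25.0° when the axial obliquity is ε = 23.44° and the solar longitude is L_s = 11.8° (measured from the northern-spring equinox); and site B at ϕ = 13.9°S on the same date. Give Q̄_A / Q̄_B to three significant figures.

— Configuration A (ϕ=-25.0°):
Solar declination: sin δ = sin ε · sin L_s = sin 23.44° × sin 11.8° = 0.08135, so δ = +4.666°.
cos h₀ = −tan(-25.0°) tan(+4.666°) = 0.0381, h₀ = 1.5327 rad.
Bracket: h₀ sin ϕ sin δ + cos ϕ cos δ sin h₀ = 1.5327×-0.42262×0.08135 + 0.90631×0.99669×0.99928 = -0.052694 + 0.902660 = 0.849966.
Q̄ = (S_0/π) × [bracket] = (1361/π) × 0.849966 = 368.22 W/m².
— Configuration B (ϕ=-13.9°):
cos h₀ = −tan(-13.9°) tan(+4.666°) = 0.0202, h₀ = 1.5506 rad.
Bracket: h₀ sin ϕ sin δ + cos ϕ cos δ sin h₀ = 1.5506×-0.24023×0.08135 + 0.97072×0.99669×0.99980 = -0.030303 + 0.967313 = 0.937010.
Q̄ = (S_0/π) × [bracket] = (1361/π) × 0.937010 = 405.93 W/m².
Ratio Q̄_A / Q̄_B = 368.22 / 405.93 = 0.9071.

Q̄_A / Q̄_B ≈ 0.907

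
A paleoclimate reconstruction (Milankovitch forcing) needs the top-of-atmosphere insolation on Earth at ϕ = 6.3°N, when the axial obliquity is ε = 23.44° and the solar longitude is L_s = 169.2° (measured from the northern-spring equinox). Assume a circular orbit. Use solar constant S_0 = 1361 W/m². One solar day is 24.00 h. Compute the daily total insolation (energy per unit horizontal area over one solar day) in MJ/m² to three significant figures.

Solar declination: sin δ = sin ε · sin L_s = sin 23.44° × sin 169.2° = 0.07454, so δ = +4.275°.
cos h₀ = −tan(+6.3°) tan(+4.275°) = -0.0083, h₀ = 1.5790 rad.
Bracket: h₀ sin ϕ sin δ + cos ϕ cos δ sin h₀ = 1.5790×0.10973×0.07454 + 0.99396×0.99722×0.99997 = 0.012915 + 0.991167 = 1.004082.
Q̄ = (S_0/π) × [bracket] = (1361/π) × 1.004082 = 434.99 W/m².
Daily total = Q̄ × 24.00 h × 3600 s/h = 434.99 × 24.00 × 3600 / 10⁶ = 37.58 MJ/m².

37.6 MJ/m²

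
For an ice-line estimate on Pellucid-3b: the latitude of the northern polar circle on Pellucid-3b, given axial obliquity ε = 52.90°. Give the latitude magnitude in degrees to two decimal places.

37.10°

The polar circle is the lowest latitude that experiences at least one full rotation of continuous daylight at the northern-summer solstice; it lies at |φ| = 90° − ε = 90° − 52.90° = 37.10°.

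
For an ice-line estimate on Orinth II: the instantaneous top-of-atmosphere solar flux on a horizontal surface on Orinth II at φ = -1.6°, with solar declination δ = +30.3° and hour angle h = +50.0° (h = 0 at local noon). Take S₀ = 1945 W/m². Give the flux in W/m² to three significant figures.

1.05e+03 W/m²

cos θ_z = sin φ sin δ + cos φ cos δ cos h = -0.014087 + 0.554764 = 0.540677.
Flux = S₀ · cos θ_z = 1945 × 0.540677 = 1052 W/m².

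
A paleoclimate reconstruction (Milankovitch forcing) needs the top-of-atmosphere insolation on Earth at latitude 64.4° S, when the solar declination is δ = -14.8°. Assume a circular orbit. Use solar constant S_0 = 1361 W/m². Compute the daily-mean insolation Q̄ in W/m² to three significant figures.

Q̄ ≈ 366 W/m²

cos h₀ = −tan(-64.4°) tan(-14.800°) = -0.5515, h₀ = 2.1549 rad.
Bracket: h₀ sin ϕ sin δ + cos ϕ cos δ sin h₀ = 2.1549×-0.90183×-0.25545 + 0.43209×0.96682×0.83421 = 0.496430 + 0.348494 = 0.844924.
Q̄ = (S_0/π) × [bracket] = (1361/π) × 0.844924 = 366.0 W/m².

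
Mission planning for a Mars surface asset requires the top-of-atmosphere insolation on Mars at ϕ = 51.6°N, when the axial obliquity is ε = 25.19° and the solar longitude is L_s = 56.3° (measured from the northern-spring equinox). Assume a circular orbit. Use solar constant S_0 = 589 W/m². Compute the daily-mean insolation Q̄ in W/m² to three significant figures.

Solar declination: sin δ = sin ε · sin L_s = sin 25.19° × sin 56.3° = 0.35410, so δ = +20.738°.
cos h₀ = −tan(+51.6°) tan(+20.738°) = -0.4777, h₀ = 2.0688 rad.
Bracket: h₀ sin ϕ sin δ + cos ϕ cos δ sin h₀ = 2.0688×0.78369×0.35410 + 0.62115×0.93521×0.87852 = 0.574102 + 0.510337 = 1.084439.
Q̄ = (S_0/π) × [bracket] = (589/π) × 1.084439 = 203.3 W/m².

Q̄ ≈ 203 W/m²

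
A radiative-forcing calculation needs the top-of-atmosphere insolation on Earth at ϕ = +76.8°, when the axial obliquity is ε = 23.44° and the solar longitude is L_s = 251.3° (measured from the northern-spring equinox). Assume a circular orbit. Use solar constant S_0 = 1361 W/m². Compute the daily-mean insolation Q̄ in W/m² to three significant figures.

Q̄ ≈ 0.00 W/m²

Solar declination: sin δ = sin ε · sin L_s = sin 23.44° × sin 251.3° = -0.37679, so δ = -22.135°.
cos h₀ = −tan(+76.8°) tan(-22.135°) = 1.7343 ≥ 1 ⇒ polar night, h₀ = 0 and Q̄ = 0.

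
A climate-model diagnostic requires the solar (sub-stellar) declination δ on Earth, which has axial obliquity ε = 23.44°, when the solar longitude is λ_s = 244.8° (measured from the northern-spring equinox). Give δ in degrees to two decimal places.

sin δ = sin ε · sin λ_s = sin 23.44° × sin 244.8° = -0.359930.
δ = arcsin(-0.359930) = -21.10°.

δ = -21.10°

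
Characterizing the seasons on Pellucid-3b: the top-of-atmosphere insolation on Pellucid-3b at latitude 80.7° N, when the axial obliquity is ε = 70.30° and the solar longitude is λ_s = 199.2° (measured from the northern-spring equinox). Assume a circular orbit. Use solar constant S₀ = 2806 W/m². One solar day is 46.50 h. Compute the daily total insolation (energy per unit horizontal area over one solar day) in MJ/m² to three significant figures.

0.00 MJ/m²

Solar declination: sin δ = sin ε · sin λ_s = sin 70.30° × sin 199.2° = -0.30962, so δ = -18.036°.
cos H₀ = −tan(+80.7°) tan(-18.036°) = 1.9884 ≥ 1 ⇒ polar night, H₀ = 0 and Q̄ = 0.
Daily total = Q̄ × 46.50 h × 3600 s/h = 0.00 MJ/m².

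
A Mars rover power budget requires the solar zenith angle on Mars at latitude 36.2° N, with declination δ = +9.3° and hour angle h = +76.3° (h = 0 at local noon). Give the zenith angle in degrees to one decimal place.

cos θ_z = sin ϕ sin δ + cos ϕ cos δ cos h = 0.095444 + 0.188607 = 0.284051.
θ_z = arccos(0.284051) = 73.5°.

θ_z = 73.5°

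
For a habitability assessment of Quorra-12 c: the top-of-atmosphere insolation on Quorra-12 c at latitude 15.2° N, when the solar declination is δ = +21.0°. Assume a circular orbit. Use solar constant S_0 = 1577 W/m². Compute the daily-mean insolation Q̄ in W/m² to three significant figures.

Q̄ ≈ 529 W/m²

cos h₀ = −tan(+15.2°) tan(+21.000°) = -0.1043, h₀ = 1.6753 rad.
Bracket: h₀ sin ϕ sin δ + cos ϕ cos δ sin h₀ = 1.6753×0.26219×0.35837 + 0.96502×0.93358×0.99455 = 0.157413 + 0.896013 = 1.053426.
Q̄ = (S_0/π) × [bracket] = (1577/π) × 1.053426 = 528.8 W/m².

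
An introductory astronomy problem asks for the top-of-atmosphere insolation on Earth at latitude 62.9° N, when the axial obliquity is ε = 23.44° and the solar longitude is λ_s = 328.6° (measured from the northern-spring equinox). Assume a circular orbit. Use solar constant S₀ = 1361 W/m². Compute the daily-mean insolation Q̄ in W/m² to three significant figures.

Q̄ ≈ 84.3 W/m²

Solar declination: sin δ = sin ε · sin λ_s = sin 23.44° × sin 328.6° = -0.20725, so δ = -11.961°.
cos H₀ = −tan(+62.9°) tan(-11.961°) = 0.4140, H₀ = 1.1440 rad.
Bracket: H₀ sin φ sin δ + cos φ cos δ sin H₀ = 1.1440×0.89021×-0.20725 + 0.45554×0.97829×0.91028 = -0.211063 + 0.405666 = 0.194603.
Q̄ = (S₀/π) × [bracket] = (1361/π) × 0.194603 = 84.31 W/m².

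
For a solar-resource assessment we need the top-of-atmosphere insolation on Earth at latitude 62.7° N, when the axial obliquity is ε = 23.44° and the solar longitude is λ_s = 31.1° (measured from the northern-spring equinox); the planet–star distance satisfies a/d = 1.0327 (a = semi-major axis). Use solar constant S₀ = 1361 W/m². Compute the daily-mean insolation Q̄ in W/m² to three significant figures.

Q̄ ≈ 357 W/m²

Solar declination: sin δ = sin ε · sin λ_s = sin 23.44° × sin 31.1° = 0.20547, so δ = +11.857°.
cos H₀ = −tan(+62.7°) tan(+11.857°) = -0.4068, H₀ = 1.9897 rad.
Bracket: H₀ sin φ sin δ + cos φ cos δ sin H₀ = 1.9897×0.88862×0.20547 + 0.45865×0.97866×0.91353 = 0.363289 + 0.410049 = 0.773338.
Inverse-square distance factor (a/d)² = 1.0327² = 1.066469.
Q̄ = (S₀/π) × 1.066469 × [bracket] = (1361/π) × 1.066469 × 0.773338 = 357.3 W/m².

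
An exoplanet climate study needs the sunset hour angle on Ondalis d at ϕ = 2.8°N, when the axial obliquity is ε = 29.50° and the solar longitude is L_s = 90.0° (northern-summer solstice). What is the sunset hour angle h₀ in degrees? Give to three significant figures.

Solar declination: sin δ = sin ε · sin L_s = sin 29.50° × sin 90.0° = 0.49242, so δ = +29.500°.
cos h₀ = −tan ϕ · tan δ = −tan(+2.8°) × tan(+29.500°) = -0.0277, so h₀ = 1.5985 rad = 91.59°.

h₀ = 91.6°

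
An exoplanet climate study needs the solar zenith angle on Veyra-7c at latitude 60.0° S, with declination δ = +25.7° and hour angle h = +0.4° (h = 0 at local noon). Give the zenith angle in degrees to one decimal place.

cos θ_z = sin ϕ sin δ + cos ϕ cos δ cos h = -0.375560 + 0.450528 = 0.074968.
θ_z = arccos(0.074968) = 85.7°.

θ_z = 85.7°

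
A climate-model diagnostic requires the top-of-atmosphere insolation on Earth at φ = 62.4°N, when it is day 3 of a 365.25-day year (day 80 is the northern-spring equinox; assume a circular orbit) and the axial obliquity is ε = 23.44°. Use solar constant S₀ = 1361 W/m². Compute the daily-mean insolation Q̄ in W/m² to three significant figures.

Q̄ ≈ 15.8 W/m²

Solar longitude: λ_s = 360° × (3 − 80)/365.25 = -75.893°, i.e. -75.893° + 360° = 284.107°.
sin δ = sin 23.44° × sin 284.107° = -0.38579, so δ = -22.693°.
cos H₀ = −tan(+62.4°) tan(-22.693°) = 0.7999, H₀ = 0.6437 rad.
Bracket: H₀ sin φ sin δ + cos φ cos δ sin H₀ = 0.6437×0.88620×-0.38579 + 0.46330×0.92259×0.60017 = -0.220073 + 0.256534 = 0.036461.
Q̄ = (S₀/π) × [bracket] = (1361/π) × 0.036461 = 15.80 W/m².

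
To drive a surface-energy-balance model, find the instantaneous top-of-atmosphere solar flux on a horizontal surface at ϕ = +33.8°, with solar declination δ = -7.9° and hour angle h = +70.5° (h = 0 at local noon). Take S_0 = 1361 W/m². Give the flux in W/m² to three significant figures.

cos θ_z = sin ϕ sin δ + cos ϕ cos δ cos h = -0.076460 + 0.274756 = 0.198296.
Flux = S_0 · cos θ_z = 1361 × 0.198296 = 269.9 W/m².

270 W/m²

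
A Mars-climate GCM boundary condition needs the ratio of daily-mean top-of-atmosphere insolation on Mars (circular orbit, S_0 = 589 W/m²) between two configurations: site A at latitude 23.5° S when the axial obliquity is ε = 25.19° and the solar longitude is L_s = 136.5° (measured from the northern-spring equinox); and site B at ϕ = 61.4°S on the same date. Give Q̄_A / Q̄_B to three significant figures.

Q̄_A / Q̄_B ≈ 5.48

— Configuration A (ϕ=-23.5°):
Solar declination: sin δ = sin ε · sin L_s = sin 25.19° × sin 136.5° = 0.29298, so δ = +17.036°.
cos h₀ = −tan(-23.5°) tan(+17.036°) = 0.1332, h₀ = 1.4372 rad.
Bracket: h₀ sin ϕ sin δ + cos ϕ cos δ sin h₀ = 1.4372×-0.39875×0.29298 + 0.91706×0.95612×0.99108 = -0.167902 + 0.868998 = 0.701096.
Q̄ = (S_0/π) × [bracket] = (589/π) × 0.701096 = 131.44 W/m².
— Configuration B (ϕ=-61.4°):
cos h₀ = −tan(-61.4°) tan(+17.036°) = 0.5620, h₀ = 0.9740 rad.
Bracket: h₀ sin ϕ sin δ + cos ϕ cos δ sin h₀ = 0.9740×-0.87798×0.29298 + 0.47869×0.95612×0.82712 = -0.250543 + 0.378560 = 0.128017.
Q̄ = (S_0/π) × [bracket] = (589/π) × 0.128017 = 24.001 W/m².
Ratio Q̄_A / Q̄_B = 131.44 / 24.001 = 5.476.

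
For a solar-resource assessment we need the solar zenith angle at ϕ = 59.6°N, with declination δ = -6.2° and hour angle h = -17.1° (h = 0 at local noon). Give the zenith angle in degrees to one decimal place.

cos θ_z = sin ϕ sin δ + cos ϕ cos δ cos h = -0.093151 + 0.480835 = 0.387684.
θ_z = arccos(0.387684) = 67.2°.

θ_z = 67.2°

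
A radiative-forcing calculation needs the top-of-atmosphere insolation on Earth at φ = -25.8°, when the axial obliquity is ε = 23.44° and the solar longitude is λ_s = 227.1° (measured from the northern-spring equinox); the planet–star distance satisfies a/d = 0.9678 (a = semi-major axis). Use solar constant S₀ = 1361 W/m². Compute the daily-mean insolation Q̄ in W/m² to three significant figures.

Solar declination: sin δ = sin ε · sin λ_s = sin 23.44° × sin 227.1° = -0.29140, so δ = -16.942°.
cos H₀ = −tan(-25.8°) tan(-16.942°) = -0.1473, H₀ = 1.7186 rad.
Bracket: H₀ sin φ sin δ + cos φ cos δ sin H₀ = 1.7186×-0.43523×-0.29140 + 0.90032×0.95660×0.98910 = 0.217963 + 0.851859 = 1.069822.
Inverse-square distance factor (a/d)² = 0.9678² = 0.936637.
Q̄ = (S₀/π) × 0.936637 × [bracket] = (1361/π) × 0.936637 × 1.069822 = 434.1 W/m².

Q̄ ≈ 434 W/m²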